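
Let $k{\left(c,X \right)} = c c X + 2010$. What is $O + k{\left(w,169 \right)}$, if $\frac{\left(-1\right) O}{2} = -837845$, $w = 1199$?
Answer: $244632269$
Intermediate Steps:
$O = 1675690$ ($O = \left(-2\right) \left(-837845\right) = 1675690$)
$k{\left(c,X \right)} = 2010 + X c^{2}$ ($k{\left(c,X \right)} = c^{2} X + 2010 = X c^{2} + 2010 = 2010 + X c^{2}$)
$O + k{\left(w,169 \right)} = 1675690 + \left(2010 + 169 \cdot 1199^{2}\right) = 1675690 + \left(2010 + 169 \cdot 1437601\right) = 1675690 + \left(2010 + 242954569\right) = 1675690 + 242956579 = 244632269$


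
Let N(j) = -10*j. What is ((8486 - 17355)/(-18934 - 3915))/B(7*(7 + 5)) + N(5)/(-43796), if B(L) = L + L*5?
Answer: 34436483/18012506472 ≈ 0.0019118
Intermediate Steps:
B(L) = 6*L (B(L) = L + 5*L = 6*L)
((8486 - 17355)/(-18934 - 3915))/B(7*(7 + 5)) + N(5)/(-43796) = ((8486 - 17355)/(-18934 - 3915))/((6*(7*(7 + 5)))) - 10*5/(-43796) = (-8869/(-22849))/((6*(7*12))) - 50*(-1/43796) = (-8869*(-1/22849))/((6*84)) + 25/21898 = (8869/22849)/504 + 25/21898 = (8869/22849)*(1/504) + 25/21898 = 1267/1645128 + 25/21898 = 34436483/18012506472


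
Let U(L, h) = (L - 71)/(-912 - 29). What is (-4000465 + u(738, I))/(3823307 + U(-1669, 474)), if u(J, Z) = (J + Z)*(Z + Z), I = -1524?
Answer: -1510057517/3597733627 ≈ -0.41972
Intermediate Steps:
U(L, h) = 71/941 - L/941 (U(L, h) = (-71 + L)/(-941) = (-71 + L)*(-1/941) = 71/941 - L/941)
u(J, Z) = 2*Z*(J + Z) (u(J, Z) = (J + Z)*(2*Z) = 2*Z*(J + Z))
(-4000465 + u(738, I))/(3823307 + U(-1669, 474)) = (-4000465 + 2*(-1524)*(738 - 1524))/(3823307 + (71/941 - 1/941*(-1669))) = (-4000465 + 2*(-1524)*(-786))/(3823307 + (71/941 + 1669/941)) = (-4000465 + 2395728)/(3823307 + 1740/941) = -1604737/3597733627/941 = -1604737*941/3597733627 = -1510057517/3597733627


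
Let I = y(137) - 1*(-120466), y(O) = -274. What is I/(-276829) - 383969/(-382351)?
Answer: 60338222909/105845844979 ≈ 0.57006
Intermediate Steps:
I = 120192 (I = -274 - 1*(-120466) = -274 + 120466 = 120192)
I/(-276829) - 383969/(-382351) = 120192/(-276829) - 383969/(-382351) = 120192*(-1/276829) - 383969*(-1/382351) = -120192/276829 + 383969/382351 = 60338222909/105845844979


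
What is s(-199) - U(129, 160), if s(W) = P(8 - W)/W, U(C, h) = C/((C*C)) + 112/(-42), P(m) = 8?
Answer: 67225/25671 ≈ 2.6187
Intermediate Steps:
U(C, h) = -8/3 + 1/C (U(C, h) = C/(C**2) + 112*(-1/42) = C/C**2 - 8/3 = 1/C - 8/3 = -8/3 + 1/C)
s(W) = 8/W
s(-199) - U(129, 160) = 8/(-199) - (-8/3 + 1/129) = 8*(-1/199) - (-8/3 + 1/129) = -8/199 - 1*(-343/129) = -8/199 + 343/129 = 67225/25671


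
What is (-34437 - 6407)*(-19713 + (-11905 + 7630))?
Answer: 979765872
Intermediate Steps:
(-34437 - 6407)*(-19713 + (-11905 + 7630)) = -40844*(-19713 - 4275) = -40844*(-23988) = 979765872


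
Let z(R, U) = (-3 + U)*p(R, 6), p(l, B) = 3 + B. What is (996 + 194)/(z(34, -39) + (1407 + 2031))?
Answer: 7/18 ≈ 0.38889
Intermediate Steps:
z(R, U) = -27 + 9*U (z(R, U) = (-3 + U)*(3 + 6) = (-3 + U)*9 = -27 + 9*U)
(996 + 194)/(z(34, -39) + (1407 + 2031)) = (996 + 194)/((-27 + 9*(-39)) + (1407 + 2031)) = 1190/((-27 - 351) + 3438) = 1190/(-378 + 3438) = 1190/3060 = 1190*(1/3060) = 7/18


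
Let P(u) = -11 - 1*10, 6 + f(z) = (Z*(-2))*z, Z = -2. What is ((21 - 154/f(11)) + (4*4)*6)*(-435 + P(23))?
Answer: -51504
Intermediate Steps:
f(z) = -6 + 4*z (f(z) = -6 + (-2*(-2))*z = -6 + 4*z)
P(u) = -21 (P(u) = -11 - 10 = -21)
((21 - 154/f(11)) + (4*4)*6)*(-435 + P(23)) = ((21 - 154/(-6 + 4*11)) + (4*4)*6)*(-435 - 21) = ((21 - 154/(-6 + 44)) + 16*6)*(-456) = ((21 - 154/38) + 96)*(-456) = ((21 - 154*1/38) + 96)*(-456) = ((21 - 77/19) + 96)*(-456) = (322/19 + 96)*(-456) = (2146/19)*(-456) = -51504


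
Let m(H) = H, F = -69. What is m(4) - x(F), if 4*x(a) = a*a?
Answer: -4745/4 ≈ -1186.3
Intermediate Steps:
x(a) = a²/4 (x(a) = (a*a)/4 = a²/4)
m(4) - x(F) = 4 - (-69)²/4 = 4 - 4761/4 = -4745/4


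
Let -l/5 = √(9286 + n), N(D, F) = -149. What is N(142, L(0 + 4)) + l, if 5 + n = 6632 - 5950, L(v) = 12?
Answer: -149 - 45*√123 ≈ -648.07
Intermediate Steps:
n = 677 (n = -5 + (6632 - 5950) = -5 + 682 = 677)
l = -45*√123 (l = -5*√(9286 + 677) = -45*√123 ≈ -499.07)
N(142, L(0 + 4)) + l = -149 - 45*√123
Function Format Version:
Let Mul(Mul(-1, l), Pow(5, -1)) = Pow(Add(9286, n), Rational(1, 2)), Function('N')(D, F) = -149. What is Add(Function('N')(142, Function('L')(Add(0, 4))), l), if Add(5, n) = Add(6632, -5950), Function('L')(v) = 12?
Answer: Add(-149, Mul(-45, Pow(123, Rational(1, 2)))) ≈ -648.07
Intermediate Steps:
n = 677 (n = Add(-5, Add(6632, -5950)) = Add(-5, 682) = 677)
l = Mul(-45, Pow(123, Rational(1, 2))) (l = Mul(-5, Pow(Add(9286, 677), Rational(1, 2))) = Mul(-5, Pow(9963, Rational(1, 2))) = Mul(-5, Mul(9, Pow(123, Rational(1, 2)))) = Mul(-45, Pow(123, Rational(1, 2))) ≈ -499.07)
Add(Function('N')(142, Function('L')(Add(0, 4))), l) = Add(-149, Mul(-45, Pow(123, Rational(1, 2))))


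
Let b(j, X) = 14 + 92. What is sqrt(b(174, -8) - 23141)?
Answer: I*sqrt(23035) ≈ 151.77*I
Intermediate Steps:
b(j, X) = 106
sqrt(b(174, -8) - 23141) = sqrt(106 - 23141) = sqrt(-23035) = I*sqrt(23035)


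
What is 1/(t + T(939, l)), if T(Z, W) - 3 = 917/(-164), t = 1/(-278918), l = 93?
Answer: -22871276/59270157 ≈ -0.38588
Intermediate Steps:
t = -1/278918 ≈ -3.5853e-6
T(Z, W) = -425/164 (T(Z, W) = 3 + 917/(-164) = 3 + 917*(-1/164) = 3 - 917/164 = -425/164)
1/(t + T(939, l)) = 1/(-1/278918 - 425/164) = 1/(-59270157/22871276) = -22871276/59270157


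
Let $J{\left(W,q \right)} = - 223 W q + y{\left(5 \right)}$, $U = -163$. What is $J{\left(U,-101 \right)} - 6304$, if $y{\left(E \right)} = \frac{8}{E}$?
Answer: $- \frac{18387757}{5} \approx -3.6776 \cdot 10^{6}$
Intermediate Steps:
$J{\left(W,q \right)} = \frac{8}{5} - 223 W q$ ($J{\left(W,q \right)} = - 223 W q + \frac{8}{5} = \frac{8}{5} - 223 W q$)
$J{\left(U,-101 \right)} - 6304 = \left(\frac{8}{5} - \left(-36349\right) \left(-101\right)\right) - 6304 = \left(\frac{8}{5} - 3671249\right) - 6304 = - \frac{18356237}{5} - 6304 = - \frac{18387757}{5}$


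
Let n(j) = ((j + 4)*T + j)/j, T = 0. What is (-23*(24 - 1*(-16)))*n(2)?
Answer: -920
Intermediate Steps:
n(j) = 1 (n(j) = ((j + 4)*0 + j)/j = ((4 + j)*0 + j)/j = (0 + j)/j = j/j = 1)
(-23*(24 - 1*(-16)))*n(2) = -23*(24 - 1*(-16))*1 = -23*(24 + 16)*1 = -23*40*1 = -920*1 = -920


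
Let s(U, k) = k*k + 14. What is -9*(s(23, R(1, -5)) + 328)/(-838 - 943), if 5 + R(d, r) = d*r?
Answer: 306/137 ≈ 2.2336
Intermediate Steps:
R(d, r) = -5 + d*r
s(U, k) = 14 + k² (s(U, k) = k² + 14 = 14 + k²)
-9*(s(23, R(1, -5)) + 328)/(-838 - 943) = -9*((14 + (-5 + 1*(-5))²) + 328)/(-838 - 943) = -9*((14 + (-5 - 5)²) + 328)/(-1781) = -9*((14 + (-10)²) + 328)*(-1)/1781 = -9*((14 + 100) + 328)*(-1)/1781 = -9*(114 + 328)*(-1)/1781 = -3978*(-1)/1781 = -9*(-34/137) = 306/137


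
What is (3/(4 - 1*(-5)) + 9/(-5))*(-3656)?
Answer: 80432/15 ≈ 5362.1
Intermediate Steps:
(3/(4 - 1*(-5)) + 9/(-5))*(-3656) = (3/(4 + 5) + 9*(-⅕))*(-3656) = (3/9 - 9/5)*(-3656) = (3*(⅑) - 9/5)*(-3656) = (⅓ - 9/5)*(-3656) = -22/15*(-3656) = 80432/15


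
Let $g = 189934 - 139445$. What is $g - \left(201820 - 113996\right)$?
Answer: $-37335$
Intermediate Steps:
$g = 50489$
$g - \left(201820 - 113996\right) = 50489 - \left(201820 - 113996\right) = 50489 - 87824 = -37335$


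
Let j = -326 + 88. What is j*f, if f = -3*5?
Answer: 3570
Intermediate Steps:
f = -15
j = -238
j*f = -238*(-15) = 3570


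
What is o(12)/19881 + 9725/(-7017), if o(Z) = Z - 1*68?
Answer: -64578559/46501659 ≈ -1.3887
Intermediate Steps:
o(Z) = -68 + Z (o(Z) = Z - 68 = -68 + Z)
o(12)/19881 + 9725/(-7017) = (-68 + 12)/19881 + 9725/(-7017) = -56*1/19881 + 9725*(-1/7017) = -56/19881 - 9725/7017 = -64578559/46501659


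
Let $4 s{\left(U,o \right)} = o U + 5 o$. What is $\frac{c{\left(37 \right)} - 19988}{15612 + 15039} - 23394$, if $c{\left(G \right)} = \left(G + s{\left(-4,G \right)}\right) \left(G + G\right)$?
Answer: $- \frac{1434132119}{61302} \approx -23395.0$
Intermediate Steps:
$s{\left(U,o \right)} = \frac{5 o}{4} + \frac{U o}{4}$ ($s{\left(U,o \right)} = \frac{o U + 5 o}{4} = \frac{U o + 5 o}{4} = \frac{5 o + U o}{4} = \frac{5 o}{4} + \frac{U o}{4}$)
$c{\left(G \right)} = \frac{5 G^{2}}{2}$ ($c{\left(G \right)} = \left(G + \frac{G \left(5 - 4\right)}{4}\right) \left(G + G\right) = \left(G + \frac{1}{4} G 1\right) 2 G = \left(G + \frac{G}{4}\right) 2 G = \frac{5 G}{4} \cdot 2 G = \frac{5 G^{2}}{2}$)
$\frac{c{\left(37 \right)} - 19988}{15612 + 15039} - 23394 = \frac{\frac{5 \cdot 37^{2}}{2} - 19988}{15612 + 15039} - 23394 = \frac{\frac{5}{2} \cdot 1369 - 19988}{30651} - 23394 = \left(\frac{6845}{2} - 19988\right) \frac{1}{30651} - 23394 = \left(- \frac{33131}{2}\right) \frac{1}{30651} - 23394 = - \frac{33131}{61302} - 23394 = - \frac{1434132119}{61302}$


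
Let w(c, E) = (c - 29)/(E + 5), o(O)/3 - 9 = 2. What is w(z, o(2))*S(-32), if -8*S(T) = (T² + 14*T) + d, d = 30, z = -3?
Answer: 1212/19 ≈ 63.789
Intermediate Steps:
o(O) = 33 (o(O) = 27 + 3*2 = 27 + 6 = 33)
w(c, E) = (-29 + c)/(5 + E)
S(T) = -15/4 - 7*T/4 - T²/8 (S(T) = -((T² + 14*T) + 30)/8 = -(30 + T² + 14*T)/8 = -15/4 - 7*T/4 - T²/8)
w(z, o(2))*S(-32) = ((-29 - 3)/(5 + 33))*(-15/4 - 7/4*(-32) - ⅛*(-32)²) = (-32/38)*(-15/4 + 56 - ⅛*1024) = ((1/38)*(-32))*(-15/4 + 56 - 128) = -16/19*(-303/4) = 1212/19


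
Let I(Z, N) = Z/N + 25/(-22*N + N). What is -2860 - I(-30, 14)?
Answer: -840185/294 ≈ -2857.8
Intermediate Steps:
I(Z, N) = -25/(21*N) + Z/N (I(Z, N) = Z/N + 25/((-21*N)) = Z/N + 25*(-1/(21*N)) = Z/N - 25/(21*N) = -25/(21*N) + Z/N)
-2860 - I(-30, 14) = -2860 - (-25/21 - 30)/14 = -2860 - (-655)/(14*21) = -2860 - 1*(-655/294) = -2860 + 655/294 = -840185/294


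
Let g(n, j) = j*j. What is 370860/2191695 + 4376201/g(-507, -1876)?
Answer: 726432908937/514226585488 ≈ 1.4127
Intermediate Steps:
g(n, j) = j**2
370860/2191695 + 4376201/g(-507, -1876) = 370860/2191695 + 4376201/((-1876)**2) = 370860*(1/2191695) + 4376201/3519376 = 24724/146113 + 4376201*(1/3519376) = 24724/146113 + 4376201/3519376 = 726432908937/514226585488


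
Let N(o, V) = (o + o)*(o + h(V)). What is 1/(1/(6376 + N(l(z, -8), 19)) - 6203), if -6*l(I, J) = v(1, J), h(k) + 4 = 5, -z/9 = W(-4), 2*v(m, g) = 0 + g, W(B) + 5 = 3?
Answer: -57404/356077003 ≈ -0.00016121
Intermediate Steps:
W(B) = -2 (W(B) = -5 + 3 = -2)
v(m, g) = g/2 (v(m, g) = (0 + g)/2 = g/2)
z = 18 (z = -9*(-2) = 18)
h(k) = 1 (h(k) = -4 + 5 = 1)
l(I, J) = -J/12
N(o, V) = 2*o*(1 + o) (N(o, V) = (o + o)*(o + 1) = (2*o)*(1 + o) = 2*o*(1 + o))
1/(1/(6376 + N(l(z, -8), 19)) - 6203) = 1/(1/(6376 + 2*(-1/12*(-8))*(1 - 1/12*(-8))) - 6203) = 1/(1/(6376 + 2*(⅔)*(1 + ⅔)) - 6203) = 1/(1/(6376 + 2*(⅔)*(5/3)) - 6203) = 1/(1/(6376 + 20/9) - 6203) = 1/(1/(57404/9) - 6203) = 1/(9/57404 - 6203) = 1/(-356077003/57404) = -57404/356077003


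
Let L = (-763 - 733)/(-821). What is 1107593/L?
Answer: 909333853/1496 ≈ 6.0784e+5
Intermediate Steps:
L = 1496/821 (L = -1496*(-1/821) = 1496/821 ≈ 1.8222)
1107593/L = 1107593/(1496/821) = 1107593*(821/1496) = 909333853/1496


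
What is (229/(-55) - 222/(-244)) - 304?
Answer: -2061673/6710 ≈ -307.25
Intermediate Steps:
(229/(-55) - 222/(-244)) - 304 = (229*(-1/55) - 222*(-1/244)) - 304 = (-229/55 + 111/122) - 304 = -21833/6710 - 304 = -2061673/6710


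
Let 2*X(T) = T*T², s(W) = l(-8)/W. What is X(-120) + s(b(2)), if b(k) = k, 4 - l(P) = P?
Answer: -863994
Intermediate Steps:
l(P) = 4 - P
s(W) = 12/W (s(W) = (4 - 1*(-8))/W = (4 + 8)/W = 12/W)
X(T) = T³/2 (X(T) = (T*T²)/2 = T³/2)
X(-120) + s(b(2)) = (½)*(-120)³ + 12/2 = (½)*(-1728000) + 12*(½) = -864000 + 6 = -863994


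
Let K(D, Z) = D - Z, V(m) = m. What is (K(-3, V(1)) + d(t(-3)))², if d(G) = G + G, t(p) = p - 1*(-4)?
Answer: 4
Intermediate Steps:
t(p) = 4 + p (t(p) = p + 4 = 4 + p)
d(G) = 2*G
(K(-3, V(1)) + d(t(-3)))² = ((-3 - 1*1) + 2*(4 - 3))² = ((-3 - 1) + 2*1)² = (-4 + 2)² = (-2)² = 4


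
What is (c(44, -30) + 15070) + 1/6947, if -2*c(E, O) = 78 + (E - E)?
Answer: 104420358/6947 ≈ 15031.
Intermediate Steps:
c(E, O) = -39 (c(E, O) = -(78 + (E - E))/2 = -(78 + 0)/2 = -1/2*78 = -39)
(c(44, -30) + 15070) + 1/6947 = (-39 + 15070) + 1/6947 = 15031 + 1/6947 = 104420358/6947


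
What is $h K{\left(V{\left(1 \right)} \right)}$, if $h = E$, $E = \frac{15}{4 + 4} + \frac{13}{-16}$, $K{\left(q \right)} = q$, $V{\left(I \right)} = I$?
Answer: $\frac{17}{16} \approx 1.0625$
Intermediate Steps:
$E = \frac{17}{16}$ ($E = \frac{15}{8} + 13 \left(- \frac{1}{16}\right) = 15 \cdot \frac{1}{8} - \frac{13}{16} = \frac{15}{8} - \frac{13}{16} = \frac{17}{16} \approx 1.0625$)
$h = \frac{17}{16} \approx 1.0625$
$h K{\left(V{\left(1 \right)} \right)} = \frac{17}{16} \cdot 1 = \frac{17}{16}$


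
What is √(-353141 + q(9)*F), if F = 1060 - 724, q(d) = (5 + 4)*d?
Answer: 5*I*√13037 ≈ 570.9*I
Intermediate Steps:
q(d) = 9*d
F = 336
√(-353141 + q(9)*F) = √(-353141 + (9*9)*336) = √(-353141 + 81*336) = √(-353141 + 27216) = √(-325925) = 5*I*√13037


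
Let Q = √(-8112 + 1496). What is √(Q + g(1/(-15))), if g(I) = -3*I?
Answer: √(5 + 50*I*√1654)/5 ≈ 6.3851 + 6.3694*I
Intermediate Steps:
Q = 2*I*√1654 (Q = √(-6616) = 2*I*√1654 ≈ 81.339*I)
√(Q + g(1/(-15))) = √(2*I*√1654 - 3/(-15)) = √(2*I*√1654 - 3*(-1/15)) = √(2*I*√1654 + ⅕) = √(⅕ + 2*I*√1654)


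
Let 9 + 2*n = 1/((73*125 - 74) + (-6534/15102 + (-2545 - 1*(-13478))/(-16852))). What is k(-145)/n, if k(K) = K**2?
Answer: -5380517933038250/1151583040657 ≈ -4672.3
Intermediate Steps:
n = -1151583040657/255910484330 (n = -9/2 + 1/(2*((73*125 - 74) + (-6534/15102 + (-2545 - 1*(-13478))/(-16852)))) = -9/2 + 1/(2*((9125 - 74) + (-6534*1/15102 + (-2545 + 13478)*(-1/16852)))) = -9/2 + 1/(2*(9051 + (-363/839 + 10933*(-1/16852)))) = -9/2 + 1/(2*(9051 + (-363/839 - 10933/16852))) = -9/2 + 1/(2*(9051 - 15290063/14138828)) = -9/2 + 1/(2*(127955242165/14138828)) = -9/2 + (1/2)*(14138828/127955242165) = -9/2 + 7069414/127955242165 = -1151583040657/255910484330 ≈ -4.4999)
k(-145)/n = (-145)**2/(-1151583040657/255910484330) = 21025*(-255910484330/1151583040657) = -5380517933038250/1151583040657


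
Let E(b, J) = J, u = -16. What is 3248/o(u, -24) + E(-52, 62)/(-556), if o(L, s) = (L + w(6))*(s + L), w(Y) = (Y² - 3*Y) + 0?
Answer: -56589/1390 ≈ -40.711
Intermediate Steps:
w(Y) = Y² - 3*Y
o(L, s) = (18 + L)*(L + s) (o(L, s) = (L + 6*(-3 + 6))*(s + L) = (L + 6*3)*(L + s) = (L + 18)*(L + s) = (18 + L)*(L + s))
3248/o(u, -24) + E(-52, 62)/(-556) = 3248/((-16)² + 18*(-16) + 18*(-24) - 16*(-24)) + 62/(-556) = 3248/(256 - 288 - 432 + 384) + 62*(-1/556) = 3248/(-80) - 31/278 = 3248*(-1/80) - 31/278 = -203/5 - 31/278 = -56589/1390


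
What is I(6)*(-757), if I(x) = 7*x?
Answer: -31794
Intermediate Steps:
I(6)*(-757) = (7*6)*(-757) = 42*(-757) = -31794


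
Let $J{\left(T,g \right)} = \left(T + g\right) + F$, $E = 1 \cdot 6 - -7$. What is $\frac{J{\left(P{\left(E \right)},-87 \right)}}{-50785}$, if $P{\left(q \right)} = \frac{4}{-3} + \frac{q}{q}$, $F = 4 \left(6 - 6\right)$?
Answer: $\frac{262}{152355} \approx 0.0017197$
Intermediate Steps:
$E = 13$ ($E = 6 + 7 = 13$)
$F = 0$ ($F = 4 \cdot 0 = 0$)
$P{\left(q \right)} = - \frac{1}{3}$ ($P{\left(q \right)} = 4 \left(- \frac{1}{3}\right) + 1 = - \frac{4}{3} + 1 = - \frac{1}{3}$)
$J{\left(T,g \right)} = T + g$ ($J{\left(T,g \right)} = \left(T + g\right) + 0 = T + g$)
$\frac{J{\left(P{\left(E \right)},-87 \right)}}{-50785} = \frac{- \frac{1}{3} - 87}{-50785} = \left(- \frac{262}{3}\right) \left(- \frac{1}{50785}\right) = \frac{262}{152355}$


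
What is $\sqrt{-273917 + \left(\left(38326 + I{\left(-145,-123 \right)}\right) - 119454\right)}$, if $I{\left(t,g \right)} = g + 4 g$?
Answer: $2 i \sqrt{88915} \approx 596.37 i$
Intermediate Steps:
$I{\left(t,g \right)} = 5 g$
$\sqrt{-273917 + \left(\left(38326 + I{\left(-145,-123 \right)}\right) - 119454\right)} = \sqrt{-273917 + \left(\left(38326 + 5 \left(-123\right)\right) - 119454\right)} = \sqrt{-273917 + \left(\left(38326 - 615\right) - 119454\right)} = \sqrt{-273917 + \left(37711 - 119454\right)} = \sqrt{-273917 - 81743} = \sqrt{-355660} = 2 i \sqrt{88915}$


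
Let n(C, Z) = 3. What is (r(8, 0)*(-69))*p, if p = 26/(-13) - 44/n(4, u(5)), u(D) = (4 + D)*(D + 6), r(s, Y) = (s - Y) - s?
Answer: 0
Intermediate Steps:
r(s, Y) = -Y
u(D) = (4 + D)*(6 + D)
p = -50/3 (p = 26/(-13) - 44/3 = 26*(-1/13) - 44*⅓ = -2 - 44/3 = -50/3 ≈ -16.667)
(r(8, 0)*(-69))*p = (-1*0*(-69))*(-50/3) = (0*(-69))*(-50/3) = 0*(-50/3) = 0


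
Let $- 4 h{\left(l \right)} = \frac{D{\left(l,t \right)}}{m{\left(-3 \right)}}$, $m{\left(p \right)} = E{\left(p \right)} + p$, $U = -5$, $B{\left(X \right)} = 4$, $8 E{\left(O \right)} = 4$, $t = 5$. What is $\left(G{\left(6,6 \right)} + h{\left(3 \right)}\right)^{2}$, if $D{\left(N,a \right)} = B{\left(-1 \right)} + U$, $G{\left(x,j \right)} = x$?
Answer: $\frac{3481}{100} \approx 34.81$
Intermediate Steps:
$E{\left(O \right)} = \frac{1}{2}$ ($E{\left(O \right)} = \frac{1}{8} \cdot 4 = \frac{1}{2}$)
$m{\left(p \right)} = \frac{1}{2} + p$
$D{\left(N,a \right)} = -1$ ($D{\left(N,a \right)} = 4 - 5 = -1$)
$h{\left(l \right)} = - \frac{1}{10}$ ($h{\left(l \right)} = - \frac{\left(-1\right) \frac{1}{\frac{1}{2} - 3}}{4} = - \frac{\left(-1\right) \frac{1}{- \frac{5}{2}}}{4} = - \frac{\left(-1\right) \left(- \frac{2}{5}\right)}{4} = \left(- \frac{1}{4}\right) \frac{2}{5} = - \frac{1}{10}$)
$\left(G{\left(6,6 \right)} + h{\left(3 \right)}\right)^{2} = \left(6 - \frac{1}{10}\right)^{2} = \left(\frac{59}{10}\right)^{2} = \frac{3481}{100}$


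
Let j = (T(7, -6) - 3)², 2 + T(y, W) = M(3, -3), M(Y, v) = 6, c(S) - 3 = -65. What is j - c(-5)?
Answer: 63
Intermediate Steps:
c(S) = -62 (c(S) = 3 - 65 = -62)
T(y, W) = 4 (T(y, W) = -2 + 6 = 4)
j = 1 (j = (4 - 3)² = 1² = 1)
j - c(-5) = 1 - 1*(-62) = 1 + 62 = 63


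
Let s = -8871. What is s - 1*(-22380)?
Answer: 13509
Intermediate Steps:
s - 1*(-22380) = -8871 - 1*(-22380) = -8871 + 22380 = 13509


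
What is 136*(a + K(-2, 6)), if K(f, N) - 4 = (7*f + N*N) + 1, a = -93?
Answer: -8976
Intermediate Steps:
K(f, N) = 5 + N² + 7*f (K(f, N) = 4 + ((7*f + N*N) + 1) = 4 + ((7*f + N²) + 1) = 4 + ((N² + 7*f) + 1) = 4 + (1 + N² + 7*f) = 5 + N² + 7*f)
136*(a + K(-2, 6)) = 136*(-93 + (5 + 6² + 7*(-2))) = 136*(-93 + (5 + 36 - 14)) = 136*(-93 + 27) = 136*(-66) = -8976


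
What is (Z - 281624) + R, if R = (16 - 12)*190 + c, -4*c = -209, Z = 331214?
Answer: 201609/4 ≈ 50402.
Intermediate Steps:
c = 209/4 (c = -¼*(-209) = 209/4 ≈ 52.250)
R = 3249/4 (R = (16 - 12)*190 + 209/4 = 4*190 + 209/4 = 760 + 209/4 = 3249/4 ≈ 812.25)
(Z - 281624) + R = (331214 - 281624) + 3249/4 = 49590 + 3249/4 = 201609/4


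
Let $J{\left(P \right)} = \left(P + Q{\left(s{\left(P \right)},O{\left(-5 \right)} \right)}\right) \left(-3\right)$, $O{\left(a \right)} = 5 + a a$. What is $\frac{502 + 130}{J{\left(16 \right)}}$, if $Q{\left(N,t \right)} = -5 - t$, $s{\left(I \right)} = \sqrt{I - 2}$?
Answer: $\frac{632}{57} \approx 11.088$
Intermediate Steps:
$O{\left(a \right)} = 5 + a^{2}$
$s{\left(I \right)} = \sqrt{-2 + I}$
$J{\left(P \right)} = 105 - 3 P$ ($J{\left(P \right)} = \left(P - 35\right) \left(-3\right) = \left(-35 + P\right) \left(-3\right) = 105 - 3 P$)
$\frac{502 + 130}{J{\left(16 \right)}} = \frac{502 + 130}{105 - 48} = \frac{632}{105 - 48} = \frac{632}{57}$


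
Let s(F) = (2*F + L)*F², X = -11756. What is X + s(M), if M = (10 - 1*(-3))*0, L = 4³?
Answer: -11756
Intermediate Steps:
L = 64
M = 0 (M = (10 + 3)*0 = 13*0 = 0)
s(F) = F²*(64 + 2*F) (s(F) = (2*F + 64)*F² = (64 + 2*F)*F² = F²*(64 + 2*F))
X + s(M) = -11756 + 2*0²*(32 + 0) = -11756 + 2*0*32 = -11756 + 0 = -11756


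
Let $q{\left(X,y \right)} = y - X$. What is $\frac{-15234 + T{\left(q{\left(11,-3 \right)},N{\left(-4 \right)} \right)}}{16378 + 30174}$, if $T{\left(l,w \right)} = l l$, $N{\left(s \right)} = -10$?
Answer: $- \frac{7519}{23276} \approx -0.32304$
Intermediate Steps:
$T{\left(l,w \right)} = l^{2}$
$\frac{-15234 + T{\left(q{\left(11,-3 \right)},N{\left(-4 \right)} \right)}}{16378 + 30174} = \frac{-15234 + \left(-3 - 11\right)^{2}}{16378 + 30174} = \frac{-15234 + \left(-3 - 11\right)^{2}}{46552} = \left(-15234 + \left(-14\right)^{2}\right) \frac{1}{46552} = \left(-15234 + 196\right) \frac{1}{46552} = \left(-15038\right) \frac{1}{46552} = - \frac{7519}{23276}$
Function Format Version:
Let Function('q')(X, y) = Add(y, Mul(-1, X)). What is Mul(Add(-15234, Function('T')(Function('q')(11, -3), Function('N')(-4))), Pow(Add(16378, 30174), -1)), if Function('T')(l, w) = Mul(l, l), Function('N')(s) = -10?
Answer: Rational(-7519, 23276) ≈ -0.32304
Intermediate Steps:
Function('T')(l, w) = Pow(l, 2)
Mul(Add(-15234, Function('T')(Function('q')(11, -3), Function('N')(-4))), Pow(Add(16378, 30174), -1)) = Mul(Add(-15234, Pow(Add(-3, Mul(-1, 11)), 2)), Pow(Add(16378, 30174), -1)) = Mul(Add(-15234, Pow(Add(-3, -11), 2)), Pow(46552, -1)) = Mul(Add(-15234, Pow(-14, 2)), Rational(1, 46552)) = Mul(Add(-15234, 196), Rational(1, 46552)) = Mul(-15038, Rational(1, 46552)) = Rational(-7519, 23276)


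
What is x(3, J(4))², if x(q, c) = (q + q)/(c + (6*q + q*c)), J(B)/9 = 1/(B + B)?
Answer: 16/225 ≈ 0.071111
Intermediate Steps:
J(B) = 9/(2*B) (J(B) = 9/(B + B) = 9/((2*B)) = 9*(1/(2*B)) = 9/(2*B))
x(q, c) = 2*q/(c + 6*q + c*q) (x(q, c) = (2*q)/(c + (6*q + c*q)) = (2*q)/(c + 6*q + c*q) = 2*q/(c + 6*q + c*q))
x(3, J(4))² = (2*3/((9/2)/4 + 6*3 + ((9/2)/4)*3))² = (2*3/((9/2)*(¼) + 18 + ((9/2)*(¼))*3))² = (2*3/(9/8 + 18 + (9/8)*3))² = (2*3/(9/8 + 18 + 27/8))² = (2*3/(45/2))² = (2*3*(2/45))² = (4/15)² = 16/225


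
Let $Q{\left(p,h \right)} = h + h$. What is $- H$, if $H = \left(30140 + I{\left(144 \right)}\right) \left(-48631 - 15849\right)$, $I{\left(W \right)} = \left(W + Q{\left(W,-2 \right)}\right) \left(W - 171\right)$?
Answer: $1699692800$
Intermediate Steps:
$Q{\left(p,h \right)} = 2 h$
$I{\left(W \right)} = \left(-171 + W\right) \left(-4 + W\right)$ ($I{\left(W \right)} = \left(W + 2 \left(-2\right)\right) \left(W - 171\right) = \left(W - 4\right) \left(-171 + W\right) = \left(-4 + W\right) \left(-171 + W\right) = \left(-171 + W\right) \left(-4 + W\right)$)
$H = -1699692800$ ($H = \left(30140 + \left(684 + 144^{2} - 25200\right)\right) \left(-48631 - 15849\right) = \left(30140 + \left(684 + 20736 - 25200\right)\right) \left(-64480\right) = \left(30140 - 3780\right) \left(-64480\right) = 26360 \left(-64480\right) = -1699692800$)
$- H = \left(-1\right) \left(-1699692800\right) = 1699692800$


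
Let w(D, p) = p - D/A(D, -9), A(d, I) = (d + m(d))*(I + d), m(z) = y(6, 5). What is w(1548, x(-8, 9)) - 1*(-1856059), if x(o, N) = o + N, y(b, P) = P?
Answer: 492900861608/265563 ≈ 1.8561e+6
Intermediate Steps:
m(z) = 5
A(d, I) = (5 + d)*(I + d) (A(d, I) = (d + 5)*(I + d) = (5 + d)*(I + d))
x(o, N) = N + o
w(D, p) = p - D/(-45 + D² - 4*D) (w(D, p) = p - D/(D² + 5*(-9) + 5*D - 9*D) = p - D/(D² - 45 + 5*D - 9*D) = p - D/(-45 + D² - 4*D))
w(1548, x(-8, 9)) - 1*(-1856059) = (-1*1548 + (9 - 8)*(-45 + 1548² - 4*1548))/(-45 + 1548² - 4*1548) - 1*(-1856059) = (-1548 + 1*(-45 + 2396304 - 6192))/(-45 + 2396304 - 6192) + 1856059 = (-1548 + 1*2390067)/2390067 + 1856059 = (-1548 + 2390067)/2390067 + 1856059 = (1/2390067)*2388519 + 1856059 = 265391/265563 + 1856059 = 492900861608/265563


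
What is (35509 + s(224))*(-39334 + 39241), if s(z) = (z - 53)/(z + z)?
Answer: -1479462879/448 ≈ -3.3024e+6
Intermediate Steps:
s(z) = (-53 + z)/(2*z) (s(z) = (-53 + z)/((2*z)) = (-53 + z)*(1/(2*z)) = (-53 + z)/(2*z))
(35509 + s(224))*(-39334 + 39241) = (35509 + (1/2)*(-53 + 224)/224)*(-39334 + 39241) = (35509 + (1/2)*(1/224)*171)*(-93) = (35509 + 171/448)*(-93) = (15908203/448)*(-93) = -1479462879/448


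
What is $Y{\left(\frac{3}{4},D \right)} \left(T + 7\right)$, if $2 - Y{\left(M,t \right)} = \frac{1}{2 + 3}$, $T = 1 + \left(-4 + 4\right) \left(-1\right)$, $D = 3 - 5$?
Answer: $\frac{72}{5} \approx 14.4$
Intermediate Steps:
$D = -2$
$T = 1$ ($T = 1 + 0 \left(-1\right) = 1 + 0 = 1$)
$Y{\left(M,t \right)} = \frac{9}{5}$ ($Y{\left(M,t \right)} = 2 - \frac{1}{2 + 3} = 2 - \frac{1}{5} = \frac{9}{5}$)
$Y{\left(\frac{3}{4},D \right)} \left(T + 7\right) = \frac{9 \left(1 + 7\right)}{5} = \frac{9}{5} \cdot 8 = \frac{72}{5}$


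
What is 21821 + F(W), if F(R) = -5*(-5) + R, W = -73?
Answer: 21773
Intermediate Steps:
F(R) = 25 + R
21821 + F(W) = 21821 + (25 - 73) = 21821 - 48 = 21773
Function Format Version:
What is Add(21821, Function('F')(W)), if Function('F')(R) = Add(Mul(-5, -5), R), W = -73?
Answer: 21773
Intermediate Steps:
Function('F')(R) = Add(25, R)
Add(21821, Function('F')(W)) = Add(21821, Add(25, -73)) = Add(21821, -48) = 21773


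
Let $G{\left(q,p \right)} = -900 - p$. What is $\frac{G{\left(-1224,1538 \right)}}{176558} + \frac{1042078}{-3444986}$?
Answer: $- \frac{48096520848}{152059959547} \approx -0.3163$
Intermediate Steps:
$\frac{G{\left(-1224,1538 \right)}}{176558} + \frac{1042078}{-3444986} = \frac{-900 - 1538}{176558} + \frac{1042078}{-3444986} = \left(-900 - 1538\right) \frac{1}{176558} + 1042078 \left(- \frac{1}{3444986}\right) = \left(-2438\right) \frac{1}{176558} - \frac{521039}{1722493} = - \frac{1219}{88279} - \frac{521039}{1722493} = - \frac{48096520848}{152059959547}$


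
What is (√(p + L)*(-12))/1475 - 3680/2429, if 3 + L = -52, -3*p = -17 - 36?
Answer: -3680/2429 - 16*I*√21/1475 ≈ -1.515 - 0.049709*I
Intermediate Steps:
p = 53/3 (p = -(-17 - 36)/3 = -⅓*(-53) = 53/3 ≈ 17.667)
L = -55 (L = -3 - 52 = -55)
(√(p + L)*(-12))/1475 - 3680/2429 = (√(53/3 - 55)*(-12))/1475 - 3680/2429 = (√(-112/3)*(-12))*(1/1475) - 3680*1/2429 = ((4*I*√21/3)*(-12))*(1/1475) - 3680/2429 = -16*I*√21*(1/1475) - 3680/2429 = -16*I*√21/1475 - 3680/2429 = -3680/2429 - 16*I*√21/1475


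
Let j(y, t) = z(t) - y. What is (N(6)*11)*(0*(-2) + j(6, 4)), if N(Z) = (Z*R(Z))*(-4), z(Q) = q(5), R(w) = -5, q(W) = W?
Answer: -1320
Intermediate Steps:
z(Q) = 5
j(y, t) = 5 - y
N(Z) = 20*Z (N(Z) = (Z*(-5))*(-4) = -5*Z*(-4) = 20*Z)
(N(6)*11)*(0*(-2) + j(6, 4)) = ((20*6)*11)*(0*(-2) + (5 - 1*6)) = (120*11)*(0 + (5 - 6)) = 1320*(0 - 1) = 1320*(-1) = -1320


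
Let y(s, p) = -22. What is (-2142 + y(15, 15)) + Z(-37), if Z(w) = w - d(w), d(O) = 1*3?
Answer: -2204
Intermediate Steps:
d(O) = 3
Z(w) = -3 + w (Z(w) = w - 1*3 = w - 3 = -3 + w)
(-2142 + y(15, 15)) + Z(-37) = (-2142 - 22) + (-3 - 37) = -2164 - 40 = -2204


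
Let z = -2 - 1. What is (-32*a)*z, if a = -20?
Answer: -1920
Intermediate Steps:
z = -3
(-32*a)*z = -32*(-20)*(-3) = 640*(-3) = -1920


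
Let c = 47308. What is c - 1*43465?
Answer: 3843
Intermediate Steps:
c - 1*43465 = 47308 - 1*43465 = 47308 - 43465 = 3843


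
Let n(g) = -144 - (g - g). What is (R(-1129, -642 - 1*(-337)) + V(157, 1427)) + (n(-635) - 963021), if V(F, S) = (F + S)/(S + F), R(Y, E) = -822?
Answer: -963986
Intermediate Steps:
n(g) = -144 (n(g) = -144 - 1*0 = -144 + 0 = -144)
V(F, S) = 1 (V(F, S) = (F + S)/(F + S) = 1)
(R(-1129, -642 - 1*(-337)) + V(157, 1427)) + (n(-635) - 963021) = (-822 + 1) + (-144 - 963021) = -821 - 963165 = -963986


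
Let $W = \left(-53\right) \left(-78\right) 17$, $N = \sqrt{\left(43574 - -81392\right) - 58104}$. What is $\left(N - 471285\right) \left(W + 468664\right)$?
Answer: $-253995280470 + 538942 \sqrt{66862} \approx -2.5386 \cdot 10^{11}$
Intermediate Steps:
$N = \sqrt{66862}$ ($N = \sqrt{\left(43574 + 81392\right) - 58104} = \sqrt{124966 - 58104} = \sqrt{66862} \approx 258.58$)
$W = 70278$ ($W = 4134 \cdot 17 = 70278$)
$\left(N - 471285\right) \left(W + 468664\right) = \left(\sqrt{66862} - 471285\right) \left(70278 + 468664\right) = \left(-471285 + \sqrt{66862}\right) 538942 = -253995280470 + 538942 \sqrt{66862}$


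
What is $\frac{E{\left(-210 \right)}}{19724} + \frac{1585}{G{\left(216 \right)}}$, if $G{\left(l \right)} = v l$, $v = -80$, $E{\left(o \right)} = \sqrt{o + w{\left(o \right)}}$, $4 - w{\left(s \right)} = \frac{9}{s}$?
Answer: $- \frac{317}{3456} + \frac{i \sqrt{1009190}}{1380680} \approx -0.091725 + 0.0007276 i$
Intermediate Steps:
$w{\left(s \right)} = 4 - \frac{9}{s}$
$E{\left(o \right)} = \sqrt{4 + o - \frac{9}{o}}$ ($E{\left(o \right)} = \sqrt{o + \left(4 - \frac{9}{o}\right)} = \sqrt{4 + o - \frac{9}{o}}$)
$G{\left(l \right)} = - 80 l$
$\frac{E{\left(-210 \right)}}{19724} + \frac{1585}{G{\left(216 \right)}} = \frac{\sqrt{4 - 210 - \frac{9}{-210}}}{19724} + \frac{1585}{\left(-80\right) 216} = \sqrt{4 - 210 - - \frac{3}{70}} \cdot \frac{1}{19724} + \frac{1585}{-17280} = \sqrt{4 - 210 + \frac{3}{70}} \cdot \frac{1}{19724} + 1585 \left(- \frac{1}{17280}\right) = \sqrt{- \frac{14417}{70}} \cdot \frac{1}{19724} - \frac{317}{3456} = \frac{i \sqrt{1009190}}{70} \cdot \frac{1}{19724} - \frac{317}{3456} = \frac{i \sqrt{1009190}}{1380680} - \frac{317}{3456} = - \frac{317}{3456} + \frac{i \sqrt{1009190}}{1380680}$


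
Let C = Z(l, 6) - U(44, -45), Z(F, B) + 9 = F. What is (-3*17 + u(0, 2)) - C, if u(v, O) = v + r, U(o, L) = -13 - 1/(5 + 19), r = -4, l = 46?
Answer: -2521/24 ≈ -105.04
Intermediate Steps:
Z(F, B) = -9 + F
U(o, L) = -313/24 (U(o, L) = -13 - 1/24 = -313/24)
C = 1201/24 (C = (-9 + 46) - 1*(-313/24) = 37 + 313/24 = 1201/24 ≈ 50.042)
u(v, O) = -4 + v (u(v, O) = v - 4 = -4 + v)
(-3*17 + u(0, 2)) - C = (-3*17 + (-4 + 0)) - 1*1201/24 = (-51 - 4) - 1201/24 = -55 - 1201/24 = -2521/24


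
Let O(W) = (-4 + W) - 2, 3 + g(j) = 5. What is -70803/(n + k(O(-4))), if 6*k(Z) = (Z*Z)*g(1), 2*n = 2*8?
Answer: -212409/124 ≈ -1713.0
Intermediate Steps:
g(j) = 2 (g(j) = -3 + 5 = 2)
O(W) = -6 + W
n = 8 (n = (2*8)/2 = (½)*16 = 8)
k(Z) = Z²/3 (k(Z) = ((Z*Z)*2)/6 = (Z²*2)/6 = (2*Z²)/6 = Z²/3)
-70803/(n + k(O(-4))) = -70803/(8 + (-6 - 4)²/3) = -70803/(8 + (⅓)*(-10)²) = -70803/(8 + (⅓)*100) = -70803/(8 + 100/3) = -70803/(124/3) = (3/124)*(-70803) = -212409/124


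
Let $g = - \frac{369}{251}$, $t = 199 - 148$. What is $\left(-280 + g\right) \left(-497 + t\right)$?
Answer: $\frac{31509454}{251} \approx 1.2554 \cdot 10^{5}$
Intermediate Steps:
$t = 51$
$g = - \frac{369}{251}$ ($g = \left(-369\right) \frac{1}{251} = - \frac{369}{251} \approx -1.4701$)
$\left(-280 + g\right) \left(-497 + t\right) = \left(-280 - \frac{369}{251}\right) \left(-497 + 51\right) = \left(- \frac{70649}{251}\right) \left(-446\right) = \frac{31509454}{251}$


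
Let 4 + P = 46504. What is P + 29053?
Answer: 75553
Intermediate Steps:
P = 46500 (P = -4 + 46504 = 46500)
P + 29053 = 46500 + 29053 = 75553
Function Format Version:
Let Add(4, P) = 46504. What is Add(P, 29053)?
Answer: 75553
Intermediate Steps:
P = 46500 (P = Add(-4, 46504) = 46500)
Add(P, 29053) = Add(46500, 29053) = 75553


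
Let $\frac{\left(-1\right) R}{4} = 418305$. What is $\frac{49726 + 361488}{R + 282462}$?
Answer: $- \frac{205607}{695379} \approx -0.29568$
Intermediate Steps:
$R = -1673220$ ($R = \left(-4\right) 418305 = -1673220$)
$\frac{49726 + 361488}{R + 282462} = \frac{49726 + 361488}{-1673220 + 282462} = \frac{411214}{-1390758} = 411214 \left(- \frac{1}{1390758}\right) = - \frac{205607}{695379}$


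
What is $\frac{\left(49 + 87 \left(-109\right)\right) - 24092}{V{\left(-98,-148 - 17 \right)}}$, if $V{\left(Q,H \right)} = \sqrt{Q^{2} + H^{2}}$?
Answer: $- \frac{33526 \sqrt{36829}}{36829} \approx -174.7$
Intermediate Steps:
$V{\left(Q,H \right)} = \sqrt{H^{2} + Q^{2}}$
$\frac{\left(49 + 87 \left(-109\right)\right) - 24092}{V{\left(-98,-148 - 17 \right)}} = \frac{\left(49 + 87 \left(-109\right)\right) - 24092}{\sqrt{\left(-148 - 17\right)^{2} + \left(-98\right)^{2}}} = \frac{\left(49 - 9483\right) - 24092}{\sqrt{\left(-165\right)^{2} + 9604}} = \frac{-9434 - 24092}{\sqrt{27225 + 9604}} = - \frac{33526}{\sqrt{36829}} = - 33526 \frac{\sqrt{36829}}{36829} = - \frac{33526 \sqrt{36829}}{36829}$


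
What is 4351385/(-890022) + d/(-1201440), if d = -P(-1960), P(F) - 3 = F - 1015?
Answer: -217940547491/44554501320 ≈ -4.8915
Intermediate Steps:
P(F) = -1012 + F (P(F) = 3 + (F - 1015) = 3 + (-1015 + F) = -1012 + F)
d = 2972 (d = -(-1012 - 1960) = -1*(-2972) = 2972)
4351385/(-890022) + d/(-1201440) = 4351385/(-890022) + 2972/(-1201440) = 4351385*(-1/890022) + 2972*(-1/1201440) = -4351385/890022 - 743/300360 = -217940547491/44554501320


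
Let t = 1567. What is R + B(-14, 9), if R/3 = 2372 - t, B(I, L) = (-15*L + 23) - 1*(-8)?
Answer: 2311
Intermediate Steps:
B(I, L) = 31 - 15*L (B(I, L) = (23 - 15*L) + 8 = 31 - 15*L)
R = 2415 (R = 3*(2372 - 1*1567) = 3*(2372 - 1567) = 3*805 = 2415)
R + B(-14, 9) = 2415 + (31 - 15*9) = 2415 + (31 - 135) = 2415 - 104 = 2311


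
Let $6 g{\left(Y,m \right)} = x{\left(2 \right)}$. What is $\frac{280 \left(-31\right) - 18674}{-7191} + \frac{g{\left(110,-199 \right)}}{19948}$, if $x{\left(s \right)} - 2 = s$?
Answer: $\frac{644991}{169558} \approx 3.804$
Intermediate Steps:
$x{\left(s \right)} = 2 + s$
$g{\left(Y,m \right)} = \frac{2}{3}$ ($g{\left(Y,m \right)} = \frac{2 + 2}{6} = \frac{1}{6} \cdot 4 = \frac{2}{3}$)
$\frac{280 \left(-31\right) - 18674}{-7191} + \frac{g{\left(110,-199 \right)}}{19948} = \frac{280 \left(-31\right) - 18674}{-7191} + \frac{2}{3 \cdot 19948} = \left(-8680 - 18674\right) \left(- \frac{1}{7191}\right) + \frac{2}{3} \cdot \frac{1}{19948} = \left(-27354\right) \left(- \frac{1}{7191}\right) + \frac{1}{29922} = \frac{194}{51} + \frac{1}{29922} = \frac{644991}{169558}$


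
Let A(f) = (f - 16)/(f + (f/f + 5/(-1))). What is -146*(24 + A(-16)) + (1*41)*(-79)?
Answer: -34883/5 ≈ -6976.6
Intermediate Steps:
A(f) = (-16 + f)/(-4 + f) (A(f) = (-16 + f)/(f + (1 + 5*(-1))) = (-16 + f)/(f + (1 - 5)) = (-16 + f)/(f - 4) = (-16 + f)/(-4 + f))
-146*(24 + A(-16)) + (1*41)*(-79) = -146*(24 + (-16 - 16)/(-4 - 16)) + (1*41)*(-79) = -146*(24 - 32/(-20)) + 41*(-79) = -146*(24 - 1/20*(-32)) - 3239 = -146*(24 + 8/5) - 3239 = -146*128/5 - 3239 = -18688/5 - 3239 = -34883/5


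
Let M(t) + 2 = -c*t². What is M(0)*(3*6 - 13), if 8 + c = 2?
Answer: -10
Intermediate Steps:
c = -6 (c = -8 + 2 = -6)
M(t) = -2 + 6*t² (M(t) = -2 - (-6)*t² = -2 + 6*t²)
M(0)*(3*6 - 13) = (-2 + 6*0²)*(3*6 - 13) = (-2 + 6*0)*(18 - 13) = (-2 + 0)*5 = -2*5 = -10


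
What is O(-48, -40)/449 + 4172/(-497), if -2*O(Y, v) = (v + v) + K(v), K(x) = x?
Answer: -263344/31879 ≈ -8.2607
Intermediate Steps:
O(Y, v) = -3*v/2 (O(Y, v) = -((v + v) + v)/2 = -(2*v + v)/2 = -3*v/2)
O(-48, -40)/449 + 4172/(-497) = -3/2*(-40)/449 + 4172/(-497) = 60*(1/449) + 4172*(-1/497) = 60/449 - 596/71 = -263344/31879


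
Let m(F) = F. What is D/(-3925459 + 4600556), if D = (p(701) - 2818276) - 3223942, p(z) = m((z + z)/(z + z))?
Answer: -6042217/675097 ≈ -8.9501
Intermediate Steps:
p(z) = 1 (p(z) = (z + z)/(z + z) = (2*z)/((2*z)) = (2*z)*(1/(2*z)) = 1)
D = -6042217 (D = (1 - 2818276) - 3223942 = -2818275 - 3223942 = -6042217)
D/(-3925459 + 4600556) = -6042217/(-3925459 + 4600556) = -6042217/675097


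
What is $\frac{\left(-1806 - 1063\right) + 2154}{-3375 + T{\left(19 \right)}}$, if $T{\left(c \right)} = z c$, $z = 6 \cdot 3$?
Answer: $\frac{715}{3033} \approx 0.23574$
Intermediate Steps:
$z = 18$
$T{\left(c \right)} = 18 c$
$\frac{\left(-1806 - 1063\right) + 2154}{-3375 + T{\left(19 \right)}} = \frac{\left(-1806 - 1063\right) + 2154}{-3375 + 18 \cdot 19} = \frac{-2869 + 2154}{-3375 + 342} = - \frac{715}{-3033} = \left(-715\right) \left(- \frac{1}{3033}\right) = \frac{715}{3033}$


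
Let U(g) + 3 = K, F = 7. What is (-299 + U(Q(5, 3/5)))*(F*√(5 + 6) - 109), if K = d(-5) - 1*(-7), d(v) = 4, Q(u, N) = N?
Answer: 31719 - 2037*√11 ≈ 24963.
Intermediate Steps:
K = 11 (K = 4 - 1*(-7) = 4 + 7 = 11)
U(g) = 8 (U(g) = -3 + 11 = 8)
(-299 + U(Q(5, 3/5)))*(F*√(5 + 6) - 109) = (-299 + 8)*(7*√(5 + 6) - 109) = -291*(7*√11 - 109) = -291*(-109 + 7*√11) = 31719 - 2037*√11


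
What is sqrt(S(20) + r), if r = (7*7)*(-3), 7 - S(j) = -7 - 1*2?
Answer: I*sqrt(131) ≈ 11.446*I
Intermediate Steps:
S(j) = 16 (S(j) = 7 - (-7 - 1*2) = 7 - (-7 - 2) = 7 - 1*(-9) = 7 + 9 = 16)
r = -147 (r = 49*(-3) = -147)
sqrt(S(20) + r) = sqrt(16 - 147) = sqrt(-131) = I*sqrt(131)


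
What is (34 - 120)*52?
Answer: -4472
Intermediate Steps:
(34 - 120)*52 = -86*52 = -4472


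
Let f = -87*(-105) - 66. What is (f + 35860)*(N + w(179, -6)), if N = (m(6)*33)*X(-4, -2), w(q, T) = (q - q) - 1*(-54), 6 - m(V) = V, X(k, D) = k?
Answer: 2426166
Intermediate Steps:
m(V) = 6 - V
w(q, T) = 54 (w(q, T) = 0 + 54 = 54)
N = 0 (N = ((6 - 1*6)*33)*(-4) = ((6 - 6)*33)*(-4) = (0*33)*(-4) = 0*(-4) = 0)
f = 9069 (f = 9135 - 66 = 9069)
(f + 35860)*(N + w(179, -6)) = (9069 + 35860)*(0 + 54) = 44929*54 = 2426166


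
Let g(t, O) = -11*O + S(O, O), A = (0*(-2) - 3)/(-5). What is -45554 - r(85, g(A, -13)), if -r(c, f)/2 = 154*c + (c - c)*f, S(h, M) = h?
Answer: -19374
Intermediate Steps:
A = 3/5 (A = (0 - 3)*(-1/5) = -3*(-1/5) = 3/5 ≈ 0.60000)
g(t, O) = -10*O (g(t, O) = -11*O + O = -10*O)
r(c, f) = -308*c (r(c, f) = -2*(154*c + (c - c)*f) = -2*(154*c + 0*f) = -2*(154*c + 0) = -308*c)
-45554 - r(85, g(A, -13)) = -45554 - (-308)*85 = -45554 - 1*(-26180) = -45554 + 26180 = -19374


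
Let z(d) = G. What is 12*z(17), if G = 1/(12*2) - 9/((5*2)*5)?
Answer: -83/50 ≈ -1.6600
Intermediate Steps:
G = -83/600 (G = (1/12)*(1/2) - 9/(10*5) = 1/24 - 9/50 = -83/600 ≈ -0.13833)
z(d) = -83/600
12*z(17) = 12*(-83/600) = -83/50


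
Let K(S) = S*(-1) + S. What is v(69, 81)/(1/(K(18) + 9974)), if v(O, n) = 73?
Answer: 728102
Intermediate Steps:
K(S) = 0 (K(S) = -S + S = 0)
v(69, 81)/(1/(K(18) + 9974)) = 73/(1/(0 + 9974)) = 73/(1/9974) = 73*9974 = 728102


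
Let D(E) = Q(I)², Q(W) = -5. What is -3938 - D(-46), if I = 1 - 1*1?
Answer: -3963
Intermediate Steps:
I = 0 (I = 1 - 1 = 0)
D(E) = 25 (D(E) = (-5)² = 25)
-3938 - D(-46) = -3938 - 1*25 = -3938 - 25 = -3963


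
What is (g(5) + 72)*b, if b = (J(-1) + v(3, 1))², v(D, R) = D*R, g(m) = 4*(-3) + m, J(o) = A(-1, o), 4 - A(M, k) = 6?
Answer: 65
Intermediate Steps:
A(M, k) = -2 (A(M, k) = 4 - 1*6 = 4 - 6 = -2)
J(o) = -2
g(m) = -12 + m
b = 1 (b = (-2 + 3*1)² = (-2 + 3)² = 1² = 1)
(g(5) + 72)*b = ((-12 + 5) + 72)*1 = (-7 + 72)*1 = 65*1 = 65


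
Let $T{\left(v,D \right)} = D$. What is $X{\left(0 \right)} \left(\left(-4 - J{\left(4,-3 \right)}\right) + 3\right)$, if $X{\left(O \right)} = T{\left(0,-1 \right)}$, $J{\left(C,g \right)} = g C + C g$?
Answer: $-23$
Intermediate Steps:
$J{\left(C,g \right)} = 2 C g$ ($J{\left(C,g \right)} = C g + C g = 2 C g$)
$X{\left(O \right)} = -1$
$X{\left(0 \right)} \left(\left(-4 - J{\left(4,-3 \right)}\right) + 3\right) = - (\left(-4 - 2 \cdot 4 \left(-3\right)\right) + 3) = - (\left(-4 - -24\right) + 3) = - (\left(-4 + 24\right) + 3) = - (20 + 3) = \left(-1\right) 23 = -23$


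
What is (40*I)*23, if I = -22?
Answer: -20240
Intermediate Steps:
(40*I)*23 = (40*(-22))*23 = -880*23 = -20240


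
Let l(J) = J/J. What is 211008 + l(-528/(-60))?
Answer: 211009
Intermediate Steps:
l(J) = 1
211008 + l(-528/(-60)) = 211008 + 1 = 211009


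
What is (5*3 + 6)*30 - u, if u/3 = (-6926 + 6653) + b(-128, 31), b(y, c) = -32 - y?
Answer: 1161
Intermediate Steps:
u = -531 (u = 3*((-6926 + 6653) + (-32 - 1*(-128))) = 3*(-273 + (-32 + 128)) = 3*(-273 + 96) = 3*(-177) = -531)
(5*3 + 6)*30 - u = (5*3 + 6)*30 - 1*(-531) = (15 + 6)*30 + 531 = 21*30 + 531 = 630 + 531 = 1161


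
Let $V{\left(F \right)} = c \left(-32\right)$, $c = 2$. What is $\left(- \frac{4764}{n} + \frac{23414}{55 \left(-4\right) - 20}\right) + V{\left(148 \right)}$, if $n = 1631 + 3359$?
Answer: $- \frac{9731281}{59880} \approx -162.51$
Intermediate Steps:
$n = 4990$
$V{\left(F \right)} = -64$ ($V{\left(F \right)} = 2 \left(-32\right) = -64$)
$\left(- \frac{4764}{n} + \frac{23414}{55 \left(-4\right) - 20}\right) + V{\left(148 \right)} = \left(- \frac{4764}{4990} + \frac{23414}{55 \left(-4\right) - 20}\right) - 64 = \left(\left(-4764\right) \frac{1}{4990} + \frac{23414}{-220 - 20}\right) - 64 = \left(- \frac{2382}{2495} + \frac{23414}{-240}\right) - 64 = \left(- \frac{2382}{2495} + 23414 \left(- \frac{1}{240}\right)\right) - 64 = \left(- \frac{2382}{2495} - \frac{11707}{120}\right) - 64 = - \frac{5898961}{59880} - 64 = - \frac{9731281}{59880}$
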